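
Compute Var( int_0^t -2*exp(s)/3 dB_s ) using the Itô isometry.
Var = 2*exp(2*t)/9 - 2/9

The Itô integral of a deterministic integrand f(s) has mean 0 because each increment f(s) * (B_{s+ds} - B_s) has mean 0. By the Itô isometry:
  Var( int_0^t f(s) dB_s ) = E[ (int_0^t f(s) dB_s)^2 ] = int_0^t f(s)^2 ds.
Here f(s) = -2*exp(s)/3, so f(s)^2 = 4*exp(2*s)/9. Integrate:
  int_0^t (4*exp(2*s)/9) ds = 2*exp(2*t)/9 - 2/9.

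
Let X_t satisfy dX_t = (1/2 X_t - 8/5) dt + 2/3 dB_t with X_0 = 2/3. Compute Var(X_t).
Var(X_t) = 4*exp(t)/9 - 4/9

The variance V(t) = Var(X_t) satisfies V'(t) = 2 a V(t) + c^2 with V(0) = 0 (drift coefficient is linear in X, diffusion is constant). With a = 1/2, c = 2/3, the solution is
  V(t) = (c^2 / (2 a)) * (exp(2 a t) - 1)
       = ((2/3)^2 / (2*(1/2))) * (exp(1 t) - 1)
       = 4*exp(t)/9 - 4/9.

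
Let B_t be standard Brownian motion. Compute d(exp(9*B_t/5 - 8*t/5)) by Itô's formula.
d(exp(9*B_t/5 - 8*t/5)) = (exp(9*B_t/5 - 8*t/5)/50) dt + (9*exp(9*B_t/5 - 8*t/5)/5) dB_t

Itô's formula for f(t, x): d f(t, B_t) = (f_t + (1/2) f_xx) dt + f_x dB_t. Compute partials of f(t, x) = exp(-8*t/5 + 9*x/5):
  f_t(t,x)  = -8*exp(-8*t/5 + 9*x/5)/5
  f_x(t,x)  = 9*exp(-8*t/5 + 9*x/5)/5
  f_xx(t,x) = 81*exp(-8*t/5 + 9*x/5)/25
Assemble drift = f_t + (1/2) f_xx = exp(-8*t/5 + 9*x/5)/50 and diffusion = f_x = 9*exp(-8*t/5 + 9*x/5)/5. Substituting x = B_t:
  d(exp(9*B_t/5 - 8*t/5)) = (exp(9*B_t/5 - 8*t/5)/50) dt + (9*exp(9*B_t/5 - 8*t/5)/5) dB_t.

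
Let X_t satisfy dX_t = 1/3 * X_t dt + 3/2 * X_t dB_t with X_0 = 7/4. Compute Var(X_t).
Var(X_t) = 49*(exp(9*t/4) - 1)*exp(2*t/3)/16

For GBM dX = mu X dt + sigma X dB with X_0 = x_0, apply Itô to Y = log X: dY = (mu - sigma^2/2) dt + sigma dB, so Y_t = log(x_0) + (mu - sigma^2/2) t + sigma B_t and hence X_t = x_0 * exp((mu - sigma^2/2) t + sigma B_t).
With mu = 1/3, sigma = 3/2, x_0 = 7/4, this gives:
  X_t = 7/4 * exp((-19/24) * t + (3/2) * B_t).
Since sigma*B_t ~ Normal(0, sigma^2 t), E[exp(sigma*B_t)] = exp(sigma^2 t / 2); so E[X_t] = x_0 * exp((mu - sigma^2/2) t) * exp(sigma^2 t / 2) = x_0 * exp(mu t) = 7*exp(t/3)/4.
Var(X_t) = E[X_t^2] - (E[X_t])^2 = x_0^2 * exp(2 mu t) * (exp(sigma^2 t) - 1) = 49*(exp(9*t/4) - 1)*exp(2*t/3)/16.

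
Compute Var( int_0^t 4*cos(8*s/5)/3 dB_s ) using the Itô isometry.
Var = 8*t/9 + 5*sin(8*t/5)*cos(8*t/5)/9

The Itô integral of a deterministic integrand f(s) has mean 0 because each increment f(s) * (B_{s+ds} - B_s) has mean 0. By the Itô isometry:
  Var( int_0^t f(s) dB_s ) = E[ (int_0^t f(s) dB_s)^2 ] = int_0^t f(s)^2 ds.
Here f(s) = 4*cos(8*s/5)/3, so f(s)^2 = 16*cos(8*s/5)^2/9. Integrate:
  int_0^t (16*cos(8*s/5)^2/9) ds = 8*t/9 + 5*sin(8*t/5)*cos(8*t/5)/9.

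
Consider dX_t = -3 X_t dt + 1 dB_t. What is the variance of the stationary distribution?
lim Var(X_t) = 1/6

The OU SDE dX = -theta X dt + sigma dB admits the integrating factor exp(theta t): d(exp(theta t) X_t) = sigma exp(theta t) dB_t. Integrating from 0 to t gives X_t = x_0 * exp(-theta t) + sigma * int_0^t exp(-theta (t-s)) dB_s for any initial x_0. The Itô integral has variance (by the Itô isometry) sigma^2 * int_0^t exp(-2 theta (t - s)) ds = sigma^2 * (1 - exp(-2 theta t)) / (2 theta), independent of x_0.
With theta = 3, sigma = 1:
  Var(X_t) = (1)^2 * (1 - exp(-2*3 t)) / (2 * 3) = 1/6 - exp(-6*t)/6.
As t -> infinity, exp(-2*3 t) -> 0, so the stationary variance is sigma^2 / (2 theta) = 1/6.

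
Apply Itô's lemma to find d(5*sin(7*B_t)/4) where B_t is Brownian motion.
d(5*sin(7*B_t)/4) = (-245*sin(7*B_t)/8) dt + (35*cos(7*B_t)/4) dB_t

Itô's formula for f(B_t) gives d f(B_t) = f'(B_t) dB_t + (1/2) f''(B_t) dt. Compute derivatives of f(x) = 5*sin(7*x)/4:
  f'(x)  = 35*cos(7*x)/4
  f''(x) = -245*sin(7*x)/4
Substitute x = B_t and multiply the f'' term by 1/2:
  drift     = (1/2) * (-245*sin(7*x)/4) evaluated at B_t = -245*sin(7*B_t)/8
  diffusion = (35*cos(7*x)/4) evaluated at B_t = 35*cos(7*B_t)/4
Therefore d(5*sin(7*B_t)/4) = (-245*sin(7*B_t)/8) dt + (35*cos(7*B_t)/4) dB_t.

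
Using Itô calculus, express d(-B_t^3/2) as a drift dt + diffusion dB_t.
d(-B_t^3/2) = (-3*B_t/2) dt + (-3*B_t^2/2) dB_t

Itô's formula for f(B_t) gives d f(B_t) = f'(B_t) dB_t + (1/2) f''(B_t) dt. Compute derivatives of f(x) = -x^3/2:
  f'(x)  = -3*x^2/2
  f''(x) = -3*x
Substitute x = B_t and multiply the f'' term by 1/2:
  drift     = (1/2) * (-3*x) evaluated at B_t = -3*B_t/2
  diffusion = (-3*x^2/2) evaluated at B_t = -3*B_t^2/2
Therefore d(-B_t^3/2) = (-3*B_t/2) dt + (-3*B_t^2/2) dB_t.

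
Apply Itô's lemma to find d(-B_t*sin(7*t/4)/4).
d(-B_t*sin(7*t/4)/4) = (-7*B_t*cos(7*t/4)/16) dt + (-sin(7*t/4)/4) dB_t

Itô's formula for f(t, x): d f(t, B_t) = (f_t + (1/2) f_xx) dt + f_x dB_t. Compute partials of f(t, x) = -x*sin(7*t/4)/4:
  f_t(t,x)  = -7*x*cos(7*t/4)/16
  f_x(t,x)  = -sin(7*t/4)/4
  f_xx(t,x) = 0
Assemble drift = f_t + (1/2) f_xx = -7*x*cos(7*t/4)/16 and diffusion = f_x = -sin(7*t/4)/4. Substituting x = B_t:
  d(-B_t*sin(7*t/4)/4) = (-7*B_t*cos(7*t/4)/16) dt + (-sin(7*t/4)/4) dB_t.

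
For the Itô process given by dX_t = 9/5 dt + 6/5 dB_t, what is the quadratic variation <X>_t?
<X>_t = 36*t/25

For an Itô process dX_t = a(t) dt + b(t) dB_t, the quadratic variation is <X>_t = int_0^t b(s)^2 ds (the drift term does not contribute). Here b(s) = 6/5, so
  b(s)^2 = 36/25.
Integrating from 0 to t:
  <X>_t = int_0^t (36/25) ds = 36*t/25.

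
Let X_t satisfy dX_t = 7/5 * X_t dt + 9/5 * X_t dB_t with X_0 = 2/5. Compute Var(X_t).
Var(X_t) = 4*(exp(81*t/25) - 1)*exp(14*t/5)/25

For GBM dX = mu X dt + sigma X dB with X_0 = x_0, apply Itô to Y = log X: dY = (mu - sigma^2/2) dt + sigma dB, so Y_t = log(x_0) + (mu - sigma^2/2) t + sigma B_t and hence X_t = x_0 * exp((mu - sigma^2/2) t + sigma B_t).
With mu = 7/5, sigma = 9/5, x_0 = 2/5, this gives:
  X_t = 2/5 * exp((-11/50) * t + (9/5) * B_t).
Since sigma*B_t ~ Normal(0, sigma^2 t), E[exp(sigma*B_t)] = exp(sigma^2 t / 2); so E[X_t] = x_0 * exp((mu - sigma^2/2) t) * exp(sigma^2 t / 2) = x_0 * exp(mu t) = 2*exp(7*t/5)/5.
Var(X_t) = E[X_t^2] - (E[X_t])^2 = x_0^2 * exp(2 mu t) * (exp(sigma^2 t) - 1) = 4*(exp(81*t/25) - 1)*exp(14*t/5)/25.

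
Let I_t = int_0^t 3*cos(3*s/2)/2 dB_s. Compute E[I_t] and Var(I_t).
E[I_t] = 0; Var(I_t) = 9*t/8 + 3*sin(3*t)/8

The Itô integral of a deterministic integrand f(s) has mean 0 because each increment f(s) * (B_{s+ds} - B_s) has mean 0. By the Itô isometry:
  Var( int_0^t f(s) dB_s ) = E[ (int_0^t f(s) dB_s)^2 ] = int_0^t f(s)^2 ds.
Here f(s) = 3*cos(3*s/2)/2, so f(s)^2 = 9*cos(3*s/2)^2/4. Integrate:
  int_0^t (9*cos(3*s/2)^2/4) ds = 9*t/8 + 3*sin(3*t)/8.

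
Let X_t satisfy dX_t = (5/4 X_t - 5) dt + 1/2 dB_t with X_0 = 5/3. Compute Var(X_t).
Var(X_t) = exp(5*t/2)/10 - 1/10

The variance V(t) = Var(X_t) satisfies V'(t) = 2 a V(t) + c^2 with V(0) = 0 (drift coefficient is linear in X, diffusion is constant). With a = 5/4, c = 1/2, the solution is
  V(t) = (c^2 / (2 a)) * (exp(2 a t) - 1)
       = ((1/2)^2 / (2*(5/4))) * (exp((5/2) t) - 1)
       = exp(5*t/2)/10 - 1/10.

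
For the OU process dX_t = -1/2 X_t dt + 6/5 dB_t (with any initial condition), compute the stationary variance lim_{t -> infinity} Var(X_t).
lim Var(X_t) = 36/25

The OU SDE dX = -theta X dt + sigma dB admits the integrating factor exp(theta t): d(exp(theta t) X_t) = sigma exp(theta t) dB_t. Integrating from 0 to t gives X_t = x_0 * exp(-theta t) + sigma * int_0^t exp(-theta (t-s)) dB_s for any initial x_0. The Itô integral has variance (by the Itô isometry) sigma^2 * int_0^t exp(-2 theta (t - s)) ds = sigma^2 * (1 - exp(-2 theta t)) / (2 theta), independent of x_0.
With theta = 1/2, sigma = 6/5:
  Var(X_t) = (6/5)^2 * (1 - exp(-2*1/2 t)) / (2 * 1/2) = 36/25 - 36*exp(-t)/25.
As t -> infinity, exp(-2*1/2 t) -> 0, so the stationary variance is sigma^2 / (2 theta) = 36/25.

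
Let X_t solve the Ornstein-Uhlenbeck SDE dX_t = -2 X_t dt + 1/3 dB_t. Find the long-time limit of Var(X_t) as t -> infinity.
lim Var(X_t) = 1/36

The OU SDE dX = -theta X dt + sigma dB admits the integrating factor exp(theta t): d(exp(theta t) X_t) = sigma exp(theta t) dB_t. Integrating from 0 to t gives X_t = x_0 * exp(-theta t) + sigma * int_0^t exp(-theta (t-s)) dB_s for any initial x_0. The Itô integral has variance (by the Itô isometry) sigma^2 * int_0^t exp(-2 theta (t - s)) ds = sigma^2 * (1 - exp(-2 theta t)) / (2 theta), independent of x_0.
With theta = 2, sigma = 1/3:
  Var(X_t) = (1/3)^2 * (1 - exp(-2*2 t)) / (2 * 2) = 1/36 - exp(-4*t)/36.
As t -> infinity, exp(-2*2 t) -> 0, so the stationary variance is sigma^2 / (2 theta) = 1/36.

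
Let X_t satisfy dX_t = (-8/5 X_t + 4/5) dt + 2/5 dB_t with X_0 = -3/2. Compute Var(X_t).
Var(X_t) = 1/20 - exp(-16*t/5)/20

The variance V(t) = Var(X_t) satisfies V'(t) = 2 a V(t) + c^2 with V(0) = 0 (drift coefficient is linear in X, diffusion is constant). With a = -8/5, c = 2/5, the solution is
  V(t) = (c^2 / (2 a)) * (exp(2 a t) - 1)
       = ((2/5)^2 / (2*(-8/5))) * (exp((-16/5) t) - 1)
       = 1/20 - exp(-16*t/5)/20.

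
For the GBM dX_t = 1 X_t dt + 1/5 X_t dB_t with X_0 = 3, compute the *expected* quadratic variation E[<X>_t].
E[<X>_t] = 3*exp(51*t/25)/17 - 3/17

<X>_t = int_0^t ((1/5) * X_s)^2 ds. Taking expectation inside the integral: E[<X>_t] = (1/5)^2 * int_0^t E[X_s^2] ds. For GBM, E[X_s^2] = x_0^2 * exp((2 mu + sigma^2) s). Integrating:
  E[<X>_t] = (1/5)^2 * 3^2 * (exp((2*1 + (1/5)^2) t) - 1) / (2*1 + (1/5)^2)
           = (1/5)^2 * 3^2 * (exp((51/25) t) - 1) / (51/25) = 3*exp(51*t/25)/17 - 3/17.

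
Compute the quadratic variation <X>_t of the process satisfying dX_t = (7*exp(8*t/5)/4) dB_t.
<X>_t = 245*exp(16*t/5)/256 - 245/256

For an Itô process dX_t = a(t) dt + b(t) dB_t, the quadratic variation is <X>_t = int_0^t b(s)^2 ds (the drift term does not contribute). Here b(s) = 7*exp(8*s/5)/4, so
  b(s)^2 = 49*exp(16*s/5)/16.
Integrating from 0 to t:
  <X>_t = int_0^t (49*exp(16*s/5)/16) ds = 245*exp(16*t/5)/256 - 245/256.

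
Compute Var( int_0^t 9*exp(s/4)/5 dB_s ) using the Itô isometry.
Var = 162*exp(t/2)/25 - 162/25

The Itô integral of a deterministic integrand f(s) has mean 0 because each increment f(s) * (B_{s+ds} - B_s) has mean 0. By the Itô isometry:
  Var( int_0^t f(s) dB_s ) = E[ (int_0^t f(s) dB_s)^2 ] = int_0^t f(s)^2 ds.
Here f(s) = 9*exp(s/4)/5, so f(s)^2 = 81*exp(s/2)/25. Integrate:
  int_0^t (81*exp(s/2)/25) ds = 162*exp(t/2)/25 - 162/25.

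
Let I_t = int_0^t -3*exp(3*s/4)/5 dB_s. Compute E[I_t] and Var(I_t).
E[I_t] = 0; Var(I_t) = 6*exp(3*t/2)/25 - 6/25

The Itô integral of a deterministic integrand f(s) has mean 0 because each increment f(s) * (B_{s+ds} - B_s) has mean 0. By the Itô isometry:
  Var( int_0^t f(s) dB_s ) = E[ (int_0^t f(s) dB_s)^2 ] = int_0^t f(s)^2 ds.
Here f(s) = -3*exp(3*s/4)/5, so f(s)^2 = 9*exp(3*s/2)/25. Integrate:
  int_0^t (9*exp(3*s/2)/25) ds = 6*exp(3*t/2)/25 - 6/25.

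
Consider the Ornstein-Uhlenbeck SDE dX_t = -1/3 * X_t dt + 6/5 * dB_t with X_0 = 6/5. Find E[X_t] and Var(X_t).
E[X_t] = 6*exp(-t/3)/5; Var(X_t) = 54/25 - 54*exp(-2*t/3)/25

The OU SDE dX = -theta X dt + sigma dB admits the integrating factor exp(theta t): d(exp(theta t) X_t) = sigma exp(theta t) dB_t. Integrating from 0 to t:
  X_t = x_0 * exp(-theta t) + sigma * int_0^t exp(-theta (t-s)) dB_s.
The Itô integral has mean 0 and (by the Itô isometry) variance sigma^2 * int_0^t exp(-2 theta (t - s)) ds = sigma^2 * (1 - exp(-2 theta t)) / (2 theta).
With theta = 1/3, sigma = 6/5, x_0 = 6/5:
  E[X_t] = 6/5 * exp(-1/3 t) = 6*exp(-t/3)/5
  Var(X_t) = (6/5)^2 * (1 - exp(-2*1/3 t)) / (2 * 1/3) = 54/25 - 54*exp(-2*t/3)/25.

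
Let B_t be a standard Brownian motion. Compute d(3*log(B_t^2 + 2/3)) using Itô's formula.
d(3*log(B_t^2 + 2/3)) = (9*(2 - 3*B_t^2)/(3*B_t^2 + 2)^2) dt + (18*B_t/(3*B_t^2 + 2)) dB_t

Itô's formula for f(B_t) gives d f(B_t) = f'(B_t) dB_t + (1/2) f''(B_t) dt. Compute derivatives of f(x) = 3*log(x^2 + 2/3):
  f'(x)  = 18*x/(3*x^2 + 2)
  f''(x) = 18*(2 - 3*x^2)/(3*x^2 + 2)^2
Substitute x = B_t and multiply the f'' term by 1/2:
  drift     = (1/2) * (18*(2 - 3*x^2)/(3*x^2 + 2)^2) evaluated at B_t = 9*(2 - 3*B_t^2)/(3*B_t^2 + 2)^2
  diffusion = (18*x/(3*x^2 + 2)) evaluated at B_t = 18*B_t/(3*B_t^2 + 2)
Therefore d(3*log(B_t^2 + 2/3)) = (9*(2 - 3*B_t^2)/(3*B_t^2 + 2)^2) dt + (18*B_t/(3*B_t^2 + 2)) dB_t.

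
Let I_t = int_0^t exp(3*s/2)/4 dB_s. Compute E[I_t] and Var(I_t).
E[I_t] = 0; Var(I_t) = exp(3*t)/48 - 1/48

The Itô integral of a deterministic integrand f(s) has mean 0 because each increment f(s) * (B_{s+ds} - B_s) has mean 0. By the Itô isometry:
  Var( int_0^t f(s) dB_s ) = E[ (int_0^t f(s) dB_s)^2 ] = int_0^t f(s)^2 ds.
Here f(s) = exp(3*s/2)/4, so f(s)^2 = exp(3*s)/16. Integrate:
  int_0^t (exp(3*s)/16) ds = exp(3*t)/48 - 1/48.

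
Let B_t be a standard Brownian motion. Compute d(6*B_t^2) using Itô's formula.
d(6*B_t^2) = (6) dt + (12*B_t) dB_t

Itô's formula for f(B_t) gives d f(B_t) = f'(B_t) dB_t + (1/2) f''(B_t) dt. Compute derivatives of f(x) = 6*x^2:
  f'(x)  = 12*x
  f''(x) = 12
Substitute x = B_t and multiply the f'' term by 1/2:
  drift     = (1/2) * (12) evaluated at B_t = 6
  diffusion = (12*x) evaluated at B_t = 12*B_t
Therefore d(6*B_t^2) = (6) dt + (12*B_t) dB_t.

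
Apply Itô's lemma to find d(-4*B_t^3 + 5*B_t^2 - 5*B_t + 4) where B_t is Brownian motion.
d(-4*B_t^3 + 5*B_t^2 - 5*B_t + 4) = (5 - 12*B_t) dt + (-12*B_t^2 + 10*B_t - 5) dB_t

Itô's formula for f(B_t) gives d f(B_t) = f'(B_t) dB_t + (1/2) f''(B_t) dt. Compute derivatives of f(x) = -4*x^3 + 5*x^2 - 5*x + 4:
  f'(x)  = -12*x^2 + 10*x - 5
  f''(x) = 10 - 24*x
Substitute x = B_t and multiply the f'' term by 1/2:
  drift     = (1/2) * (10 - 24*x) evaluated at B_t = 5 - 12*B_t
  diffusion = (-12*x^2 + 10*x - 5) evaluated at B_t = -12*B_t^2 + 10*B_t - 5
Therefore d(-4*B_t^3 + 5*B_t^2 - 5*B_t + 4) = (5 - 12*B_t) dt + (-12*B_t^2 + 10*B_t - 5) dB_t.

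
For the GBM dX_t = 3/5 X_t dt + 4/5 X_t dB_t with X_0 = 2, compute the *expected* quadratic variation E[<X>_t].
E[<X>_t] = 32*exp(46*t/25)/23 - 32/23

<X>_t = int_0^t ((4/5) * X_s)^2 ds. Taking expectation inside the integral: E[<X>_t] = (4/5)^2 * int_0^t E[X_s^2] ds. For GBM, E[X_s^2] = x_0^2 * exp((2 mu + sigma^2) s). Integrating:
  E[<X>_t] = (4/5)^2 * 2^2 * (exp((2*(3/5) + (4/5)^2) t) - 1) / (2*(3/5) + (4/5)^2)
           = (4/5)^2 * 2^2 * (exp((46/25) t) - 1) / (46/25) = 32*exp(46*t/25)/23 - 32/23.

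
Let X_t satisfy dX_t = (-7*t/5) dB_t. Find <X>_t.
<X>_t = 49*t^3/75

For an Itô process dX_t = a(t) dt + b(t) dB_t, the quadratic variation is <X>_t = int_0^t b(s)^2 ds (the drift term does not contribute). Here b(s) = -7*s/5, so
  b(s)^2 = 49*s^2/25.
Integrating from 0 to t:
  <X>_t = int_0^t (49*s^2/25) ds = 49*t^3/75.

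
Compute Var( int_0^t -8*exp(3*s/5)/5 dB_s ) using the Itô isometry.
Var = 32*exp(6*t/5)/15 - 32/15

The Itô integral of a deterministic integrand f(s) has mean 0 because each increment f(s) * (B_{s+ds} - B_s) has mean 0. By the Itô isometry:
  Var( int_0^t f(s) dB_s ) = E[ (int_0^t f(s) dB_s)^2 ] = int_0^t f(s)^2 ds.
Here f(s) = -8*exp(3*s/5)/5, so f(s)^2 = 64*exp(6*s/5)/25. Integrate:
  int_0^t (64*exp(6*s/5)/25) ds = 32*exp(6*t/5)/15 - 32/15.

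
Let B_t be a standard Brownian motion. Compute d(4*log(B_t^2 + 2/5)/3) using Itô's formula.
d(4*log(B_t^2 + 2/5)/3) = (20*(2 - 5*B_t^2)/(3*(5*B_t^2 + 2)^2)) dt + (40*B_t/(3*(5*B_t^2 + 2))) dB_t

Itô's formula for f(B_t) gives d f(B_t) = f'(B_t) dB_t + (1/2) f''(B_t) dt. Compute derivatives of f(x) = 4*log(x^2 + 2/5)/3:
  f'(x)  = 40*x/(3*(5*x^2 + 2))
  f''(x) = 40*(2 - 5*x^2)/(3*(5*x^2 + 2)^2)
Substitute x = B_t and multiply the f'' term by 1/2:
  drift     = (1/2) * (40*(2 - 5*x^2)/(3*(5*x^2 + 2)^2)) evaluated at B_t = 20*(2 - 5*B_t^2)/(3*(5*B_t^2 + 2)^2)
  diffusion = (40*x/(3*(5*x^2 + 2))) evaluated at B_t = 40*B_t/(3*(5*B_t^2 + 2))
Therefore d(4*log(B_t^2 + 2/5)/3) = (20*(2 - 5*B_t^2)/(3*(5*B_t^2 + 2)^2)) dt + (40*B_t/(3*(5*B_t^2 + 2))) dB_t.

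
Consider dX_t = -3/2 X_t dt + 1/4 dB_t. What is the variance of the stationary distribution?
lim Var(X_t) = 1/48

The OU SDE dX = -theta X dt + sigma dB admits the integrating factor exp(theta t): d(exp(theta t) X_t) = sigma exp(theta t) dB_t. Integrating from 0 to t gives X_t = x_0 * exp(-theta t) + sigma * int_0^t exp(-theta (t-s)) dB_s for any initial x_0. The Itô integral has variance (by the Itô isometry) sigma^2 * int_0^t exp(-2 theta (t - s)) ds = sigma^2 * (1 - exp(-2 theta t)) / (2 theta), independent of x_0.
With theta = 3/2, sigma = 1/4:
  Var(X_t) = (1/4)^2 * (1 - exp(-2*3/2 t)) / (2 * 3/2) = 1/48 - exp(-3*t)/48.
As t -> infinity, exp(-2*3/2 t) -> 0, so the stationary variance is sigma^2 / (2 theta) = 1/48.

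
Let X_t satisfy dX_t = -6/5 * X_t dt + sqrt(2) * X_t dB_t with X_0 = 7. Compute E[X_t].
E[X_t] = 7*exp(-6*t/5)

For GBM dX = mu X dt + sigma X dB with X_0 = x_0, apply Itô to Y = log X: dY = (mu - sigma^2/2) dt + sigma dB, so Y_t = log(x_0) + (mu - sigma^2/2) t + sigma B_t and hence X_t = x_0 * exp((mu - sigma^2/2) t + sigma B_t).
With mu = -6/5, sigma = sqrt(2), x_0 = 7, this gives:
  X_t = 7 * exp((-11/5) * t + (sqrt(2)) * B_t).
Since sigma*B_t ~ Normal(0, sigma^2 t), E[exp(sigma*B_t)] = exp(sigma^2 t / 2); so E[X_t] = x_0 * exp((mu - sigma^2/2) t) * exp(sigma^2 t / 2) = x_0 * exp(mu t) = 7*exp(-6*t/5).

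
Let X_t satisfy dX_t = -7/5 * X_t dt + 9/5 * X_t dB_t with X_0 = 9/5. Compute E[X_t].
E[X_t] = 9*exp(-7*t/5)/5

For GBM dX = mu X dt + sigma X dB with X_0 = x_0, apply Itô to Y = log X: dY = (mu - sigma^2/2) dt + sigma dB, so Y_t = log(x_0) + (mu - sigma^2/2) t + sigma B_t and hence X_t = x_0 * exp((mu - sigma^2/2) t + sigma B_t).
With mu = -7/5, sigma = 9/5, x_0 = 9/5, this gives:
  X_t = 9/5 * exp((-151/50) * t + (9/5) * B_t).
Since sigma*B_t ~ Normal(0, sigma^2 t), E[exp(sigma*B_t)] = exp(sigma^2 t / 2); so E[X_t] = x_0 * exp((mu - sigma^2/2) t) * exp(sigma^2 t / 2) = x_0 * exp(mu t) = 9*exp(-7*t/5)/5.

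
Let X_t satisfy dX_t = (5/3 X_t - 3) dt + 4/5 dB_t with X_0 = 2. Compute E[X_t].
E[X_t] = exp(5*t/3)/5 + 9/5

Taking expectations and using E[dB_t] = 0, the mean m(t) = E[X_t] satisfies the ODE m'(t) = a m(t) + b with m(0) = x_0. With a = 5/3, b = -3, x_0 = 2, the solution is
  m(t) = x_0 * exp(a t) + (b/a) * (exp(a t) - 1)
       = 2 * exp((5/3) t) + ((-3)/(5/3)) * (exp((5/3) t) - 1)
       = exp(5*t/3)/5 + 9/5.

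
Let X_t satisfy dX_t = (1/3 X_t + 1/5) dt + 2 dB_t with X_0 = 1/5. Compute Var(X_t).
Var(X_t) = 6*exp(2*t/3) - 6

The variance V(t) = Var(X_t) satisfies V'(t) = 2 a V(t) + c^2 with V(0) = 0 (drift coefficient is linear in X, diffusion is constant). With a = 1/3, c = 2, the solution is
  V(t) = (c^2 / (2 a)) * (exp(2 a t) - 1)
       = (2^2 / (2*(1/3))) * (exp((2/3) t) - 1)
       = 6*exp(2*t/3) - 6.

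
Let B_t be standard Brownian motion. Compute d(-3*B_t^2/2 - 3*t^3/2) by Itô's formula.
d(-3*B_t^2/2 - 3*t^3/2) = (-9*t^2/2 - 3/2) dt + (-3*B_t) dB_t

Itô's formula for f(t, x): d f(t, B_t) = (f_t + (1/2) f_xx) dt + f_x dB_t. Compute partials of f(t, x) = -3*t^3/2 - 3*x^2/2:
  f_t(t,x)  = -9*t^2/2
  f_x(t,x)  = -3*x
  f_xx(t,x) = -3
Assemble drift = f_t + (1/2) f_xx = -9*t^2/2 - 3/2 and diffusion = f_x = -3*x. Substituting x = B_t:
  d(-3*B_t^2/2 - 3*t^3/2) = (-9*t^2/2 - 3/2) dt + (-3*B_t) dB_t.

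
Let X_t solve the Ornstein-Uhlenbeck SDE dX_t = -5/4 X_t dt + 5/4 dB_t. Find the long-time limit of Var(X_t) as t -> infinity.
lim Var(X_t) = 5/8

The OU SDE dX = -theta X dt + sigma dB admits the integrating factor exp(theta t): d(exp(theta t) X_t) = sigma exp(theta t) dB_t. Integrating from 0 to t gives X_t = x_0 * exp(-theta t) + sigma * int_0^t exp(-theta (t-s)) dB_s for any initial x_0. The Itô integral has variance (by the Itô isometry) sigma^2 * int_0^t exp(-2 theta (t - s)) ds = sigma^2 * (1 - exp(-2 theta t)) / (2 theta), independent of x_0.
With theta = 5/4, sigma = 5/4:
  Var(X_t) = (5/4)^2 * (1 - exp(-2*5/4 t)) / (2 * 5/4) = 5/8 - 5*exp(-5*t/2)/8.
As t -> infinity, exp(-2*5/4 t) -> 0, so the stationary variance is sigma^2 / (2 theta) = 5/8.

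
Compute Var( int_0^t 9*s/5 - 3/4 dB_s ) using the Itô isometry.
Var = 9*t*(48*t^2 - 60*t + 25)/400

The Itô integral of a deterministic integrand f(s) has mean 0 because each increment f(s) * (B_{s+ds} - B_s) has mean 0. By the Itô isometry:
  Var( int_0^t f(s) dB_s ) = E[ (int_0^t f(s) dB_s)^2 ] = int_0^t f(s)^2 ds.
Here f(s) = 9*s/5 - 3/4, so f(s)^2 = 9*(12*s - 5)^2/400. Integrate:
  int_0^t (9*(12*s - 5)^2/400) ds = 9*t*(48*t^2 - 60*t + 25)/400.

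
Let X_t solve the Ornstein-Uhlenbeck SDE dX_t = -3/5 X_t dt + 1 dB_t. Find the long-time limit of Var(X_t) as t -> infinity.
lim Var(X_t) = 5/6

The OU SDE dX = -theta X dt + sigma dB admits the integrating factor exp(theta t): d(exp(theta t) X_t) = sigma exp(theta t) dB_t. Integrating from 0 to t gives X_t = x_0 * exp(-theta t) + sigma * int_0^t exp(-theta (t-s)) dB_s for any initial x_0. The Itô integral has variance (by the Itô isometry) sigma^2 * int_0^t exp(-2 theta (t - s)) ds = sigma^2 * (1 - exp(-2 theta t)) / (2 theta), independent of x_0.
With theta = 3/5, sigma = 1:
  Var(X_t) = (1)^2 * (1 - exp(-2*3/5 t)) / (2 * 3/5) = 5/6 - 5*exp(-6*t/5)/6.
As t -> infinity, exp(-2*3/5 t) -> 0, so the stationary variance is sigma^2 / (2 theta) = 5/6.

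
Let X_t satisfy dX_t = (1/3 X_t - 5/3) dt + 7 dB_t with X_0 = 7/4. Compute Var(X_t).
Var(X_t) = 147*exp(2*t/3)/2 - 147/2

The variance V(t) = Var(X_t) satisfies V'(t) = 2 a V(t) + c^2 with V(0) = 0 (drift coefficient is linear in X, diffusion is constant). With a = 1/3, c = 7, the solution is
  V(t) = (c^2 / (2 a)) * (exp(2 a t) - 1)
       = (7^2 / (2*(1/3))) * (exp((2/3) t) - 1)
       = 147*exp(2*t/3)/2 - 147/2.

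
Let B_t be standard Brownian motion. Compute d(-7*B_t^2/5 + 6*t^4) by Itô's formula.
d(-7*B_t^2/5 + 6*t^4) = (24*t^3 - 7/5) dt + (-14*B_t/5) dB_t

Itô's formula for f(t, x): d f(t, B_t) = (f_t + (1/2) f_xx) dt + f_x dB_t. Compute partials of f(t, x) = 6*t^4 - 7*x^2/5:
  f_t(t,x)  = 24*t^3
  f_x(t,x)  = -14*x/5
  f_xx(t,x) = -14/5
Assemble drift = f_t + (1/2) f_xx = 24*t^3 - 7/5 and diffusion = f_x = -14*x/5. Substituting x = B_t:
  d(-7*B_t^2/5 + 6*t^4) = (24*t^3 - 7/5) dt + (-14*B_t/5) dB_t.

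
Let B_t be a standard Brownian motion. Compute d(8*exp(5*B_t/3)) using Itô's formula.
d(8*exp(5*B_t/3)) = (100*exp(5*B_t/3)/9) dt + (40*exp(5*B_t/3)/3) dB_t

Itô's formula for f(B_t) gives d f(B_t) = f'(B_t) dB_t + (1/2) f''(B_t) dt. Compute derivatives of f(x) = 8*exp(5*x/3):
  f'(x)  = 40*exp(5*x/3)/3
  f''(x) = 200*exp(5*x/3)/9
Substitute x = B_t and multiply the f'' term by 1/2:
  drift     = (1/2) * (200*exp(5*x/3)/9) evaluated at B_t = 100*exp(5*B_t/3)/9
  diffusion = (40*exp(5*x/3)/3) evaluated at B_t = 40*exp(5*B_t/3)/3
Therefore d(8*exp(5*B_t/3)) = (100*exp(5*B_t/3)/9) dt + (40*exp(5*B_t/3)/3) dB_t.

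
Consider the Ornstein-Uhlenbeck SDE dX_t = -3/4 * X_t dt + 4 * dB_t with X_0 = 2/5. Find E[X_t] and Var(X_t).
E[X_t] = 2*exp(-3*t/4)/5; Var(X_t) = 32/3 - 32*exp(-3*t/2)/3

The OU SDE dX = -theta X dt + sigma dB admits the integrating factor exp(theta t): d(exp(theta t) X_t) = sigma exp(theta t) dB_t. Integrating from 0 to t:
  X_t = x_0 * exp(-theta t) + sigma * int_0^t exp(-theta (t-s)) dB_s.
The Itô integral has mean 0 and (by the Itô isometry) variance sigma^2 * int_0^t exp(-2 theta (t - s)) ds = sigma^2 * (1 - exp(-2 theta t)) / (2 theta).
With theta = 3/4, sigma = 4, x_0 = 2/5:
  E[X_t] = 2/5 * exp(-3/4 t) = 2*exp(-3*t/4)/5
  Var(X_t) = (4)^2 * (1 - exp(-2*3/4 t)) / (2 * 3/4) = 32/3 - 32*exp(-3*t/2)/3.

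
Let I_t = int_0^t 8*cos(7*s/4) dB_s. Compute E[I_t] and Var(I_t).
E[I_t] = 0; Var(I_t) = 32*t + 64*sin(7*t/2)/7

The Itô integral of a deterministic integrand f(s) has mean 0 because each increment f(s) * (B_{s+ds} - B_s) has mean 0. By the Itô isometry:
  Var( int_0^t f(s) dB_s ) = E[ (int_0^t f(s) dB_s)^2 ] = int_0^t f(s)^2 ds.
Here f(s) = 8*cos(7*s/4), so f(s)^2 = 64*cos(7*s/4)^2. Integrate:
  int_0^t (64*cos(7*s/4)^2) ds = 32*t + 64*sin(7*t/2)/7.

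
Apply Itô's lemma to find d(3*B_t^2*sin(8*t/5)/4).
d(3*B_t^2*sin(8*t/5)/4) = (6*B_t^2*cos(8*t/5)/5 + 3*sin(8*t/5)/4) dt + (3*B_t*sin(8*t/5)/2) dB_t

Itô's formula for f(t, x): d f(t, B_t) = (f_t + (1/2) f_xx) dt + f_x dB_t. Compute partials of f(t, x) = 3*x^2*sin(8*t/5)/4:
  f_t(t,x)  = 6*x^2*cos(8*t/5)/5
  f_x(t,x)  = 3*x*sin(8*t/5)/2
  f_xx(t,x) = 3*sin(8*t/5)/2
Assemble drift = f_t + (1/2) f_xx = 6*x^2*cos(8*t/5)/5 + 3*sin(8*t/5)/4 and diffusion = f_x = 3*x*sin(8*t/5)/2. Substituting x = B_t:
  d(3*B_t^2*sin(8*t/5)/4) = (6*B_t^2*cos(8*t/5)/5 + 3*sin(8*t/5)/4) dt + (3*B_t*sin(8*t/5)/2) dB_t.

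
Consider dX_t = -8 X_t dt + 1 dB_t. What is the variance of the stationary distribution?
lim Var(X_t) = 1/16

The OU SDE dX = -theta X dt + sigma dB admits the integrating factor exp(theta t): d(exp(theta t) X_t) = sigma exp(theta t) dB_t. Integrating from 0 to t gives X_t = x_0 * exp(-theta t) + sigma * int_0^t exp(-theta (t-s)) dB_s for any initial x_0. The Itô integral has variance (by the Itô isometry) sigma^2 * int_0^t exp(-2 theta (t - s)) ds = sigma^2 * (1 - exp(-2 theta t)) / (2 theta), independent of x_0.
With theta = 8, sigma = 1:
  Var(X_t) = (1)^2 * (1 - exp(-2*8 t)) / (2 * 8) = 1/16 - exp(-16*t)/16.
As t -> infinity, exp(-2*8 t) -> 0, so the stationary variance is sigma^2 / (2 theta) = 1/16.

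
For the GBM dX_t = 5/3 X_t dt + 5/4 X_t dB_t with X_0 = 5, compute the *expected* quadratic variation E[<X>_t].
E[<X>_t] = 375*exp(235*t/48)/47 - 375/47

<X>_t = int_0^t ((5/4) * X_s)^2 ds. Taking expectation inside the integral: E[<X>_t] = (5/4)^2 * int_0^t E[X_s^2] ds. For GBM, E[X_s^2] = x_0^2 * exp((2 mu + sigma^2) s). Integrating:
  E[<X>_t] = (5/4)^2 * 5^2 * (exp((2*(5/3) + (5/4)^2) t) - 1) / (2*(5/3) + (5/4)^2)
           = (5/4)^2 * 5^2 * (exp((235/48) t) - 1) / (235/48) = 375*exp(235*t/48)/47 - 375/47.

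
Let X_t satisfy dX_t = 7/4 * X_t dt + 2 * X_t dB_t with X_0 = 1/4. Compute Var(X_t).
Var(X_t) = (exp(4*t) - 1)*exp(7*t/2)/16

For GBM dX = mu X dt + sigma X dB with X_0 = x_0, apply Itô to Y = log X: dY = (mu - sigma^2/2) dt + sigma dB, so Y_t = log(x_0) + (mu - sigma^2/2) t + sigma B_t and hence X_t = x_0 * exp((mu - sigma^2/2) t + sigma B_t).
With mu = 7/4, sigma = 2, x_0 = 1/4, this gives:
  X_t = 1/4 * exp((-1/4) * t + (2) * B_t).
Since sigma*B_t ~ Normal(0, sigma^2 t), E[exp(sigma*B_t)] = exp(sigma^2 t / 2); so E[X_t] = x_0 * exp((mu - sigma^2/2) t) * exp(sigma^2 t / 2) = x_0 * exp(mu t) = exp(7*t/4)/4.
Var(X_t) = E[X_t^2] - (E[X_t])^2 = x_0^2 * exp(2 mu t) * (exp(sigma^2 t) - 1) = (exp(4*t) - 1)*exp(7*t/2)/16.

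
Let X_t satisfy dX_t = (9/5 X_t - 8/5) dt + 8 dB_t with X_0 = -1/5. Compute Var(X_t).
Var(X_t) = 160*exp(18*t/5)/9 - 160/9

The variance V(t) = Var(X_t) satisfies V'(t) = 2 a V(t) + c^2 with V(0) = 0 (drift coefficient is linear in X, diffusion is constant). With a = 9/5, c = 8, the solution is
  V(t) = (c^2 / (2 a)) * (exp(2 a t) - 1)
       = (8^2 / (2*(9/5))) * (exp((18/5) t) - 1)
       = 160*exp(18*t/5)/9 - 160/9.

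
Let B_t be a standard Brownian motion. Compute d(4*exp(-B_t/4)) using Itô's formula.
d(4*exp(-B_t/4)) = (exp(-B_t/4)/8) dt + (-exp(-B_t/4)) dB_t

Itô's formula for f(B_t) gives d f(B_t) = f'(B_t) dB_t + (1/2) f''(B_t) dt. Compute derivatives of f(x) = 4*exp(-x/4):
  f'(x)  = -exp(-x/4)
  f''(x) = exp(-x/4)/4
Substitute x = B_t and multiply the f'' term by 1/2:
  drift     = (1/2) * (exp(-x/4)/4) evaluated at B_t = exp(-B_t/4)/8
  diffusion = (-exp(-x/4)) evaluated at B_t = -exp(-B_t/4)
Therefore d(4*exp(-B_t/4)) = (exp(-B_t/4)/8) dt + (-exp(-B_t/4)) dB_t.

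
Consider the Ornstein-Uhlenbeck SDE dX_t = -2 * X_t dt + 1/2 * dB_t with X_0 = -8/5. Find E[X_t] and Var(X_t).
E[X_t] = -8*exp(-2*t)/5; Var(X_t) = 1/16 - exp(-4*t)/16

The OU SDE dX = -theta X dt + sigma dB admits the integrating factor exp(theta t): d(exp(theta t) X_t) = sigma exp(theta t) dB_t. Integrating from 0 to t:
  X_t = x_0 * exp(-theta t) + sigma * int_0^t exp(-theta (t-s)) dB_s.
The Itô integral has mean 0 and (by the Itô isometry) variance sigma^2 * int_0^t exp(-2 theta (t - s)) ds = sigma^2 * (1 - exp(-2 theta t)) / (2 theta).
With theta = 2, sigma = 1/2, x_0 = -8/5:
  E[X_t] = -8/5 * exp(-2 t) = -8*exp(-2*t)/5
  Var(X_t) = (1/2)^2 * (1 - exp(-2*2 t)) / (2 * 2) = 1/16 - exp(-4*t)/16.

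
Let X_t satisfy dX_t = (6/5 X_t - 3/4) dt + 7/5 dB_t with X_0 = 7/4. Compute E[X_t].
E[X_t] = 9*exp(6*t/5)/8 + 5/8

Taking expectations and using E[dB_t] = 0, the mean m(t) = E[X_t] satisfies the ODE m'(t) = a m(t) + b with m(0) = x_0. With a = 6/5, b = -3/4, x_0 = 7/4, the solution is
  m(t) = x_0 * exp(a t) + (b/a) * (exp(a t) - 1)
       = (7/4) * exp((6/5) t) + ((-3/4)/(6/5)) * (exp((6/5) t) - 1)
       = 9*exp(6*t/5)/8 + 5/8.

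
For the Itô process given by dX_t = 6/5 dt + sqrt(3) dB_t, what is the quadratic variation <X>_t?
<X>_t = 3*t

For an Itô process dX_t = a(t) dt + b(t) dB_t, the quadratic variation is <X>_t = int_0^t b(s)^2 ds (the drift term does not contribute). Here b(s) = sqrt(3), so
  b(s)^2 = 3.
Integrating from 0 to t:
  <X>_t = int_0^t (3) ds = 3*t.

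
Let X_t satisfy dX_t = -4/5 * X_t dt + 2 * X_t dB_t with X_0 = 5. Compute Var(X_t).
Var(X_t) = (25*exp(4*t) - 25)*exp(-8*t/5)

For GBM dX = mu X dt + sigma X dB with X_0 = x_0, apply Itô to Y = log X: dY = (mu - sigma^2/2) dt + sigma dB, so Y_t = log(x_0) + (mu - sigma^2/2) t + sigma B_t and hence X_t = x_0 * exp((mu - sigma^2/2) t + sigma B_t).
With mu = -4/5, sigma = 2, x_0 = 5, this gives:
  X_t = 5 * exp((-14/5) * t + (2) * B_t).
Since sigma*B_t ~ Normal(0, sigma^2 t), E[exp(sigma*B_t)] = exp(sigma^2 t / 2); so E[X_t] = x_0 * exp((mu - sigma^2/2) t) * exp(sigma^2 t / 2) = x_0 * exp(mu t) = 5*exp(-4*t/5).
Var(X_t) = E[X_t^2] - (E[X_t])^2 = x_0^2 * exp(2 mu t) * (exp(sigma^2 t) - 1) = (25*exp(4*t) - 25)*exp(-8*t/5).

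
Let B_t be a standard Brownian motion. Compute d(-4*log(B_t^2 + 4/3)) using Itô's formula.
d(-4*log(B_t^2 + 4/3)) = (12*(3*B_t^2 - 4)/(3*B_t^2 + 4)^2) dt + (-24*B_t/(3*B_t^2 + 4)) dB_t

Itô's formula for f(B_t) gives d f(B_t) = f'(B_t) dB_t + (1/2) f''(B_t) dt. Compute derivatives of f(x) = -4*log(x^2 + 4/3):
  f'(x)  = -24*x/(3*x^2 + 4)
  f''(x) = 24*(3*x^2 - 4)/(3*x^2 + 4)^2
Substitute x = B_t and multiply the f'' term by 1/2:
  drift     = (1/2) * (24*(3*x^2 - 4)/(3*x^2 + 4)^2) evaluated at B_t = 12*(3*B_t^2 - 4)/(3*B_t^2 + 4)^2
  diffusion = (-24*x/(3*x^2 + 4)) evaluated at B_t = -24*B_t/(3*B_t^2 + 4)
Therefore d(-4*log(B_t^2 + 4/3)) = (12*(3*B_t^2 - 4)/(3*B_t^2 + 4)^2) dt + (-24*B_t/(3*B_t^2 + 4)) dB_t.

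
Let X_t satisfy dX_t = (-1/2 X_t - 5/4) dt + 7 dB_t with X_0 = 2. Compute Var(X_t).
Var(X_t) = 49 - 49*exp(-t)

The variance V(t) = Var(X_t) satisfies V'(t) = 2 a V(t) + c^2 with V(0) = 0 (drift coefficient is linear in X, diffusion is constant). With a = -1/2, c = 7, the solution is
  V(t) = (c^2 / (2 a)) * (exp(2 a t) - 1)
       = (7^2 / (2*(-1/2))) * (exp((-1) t) - 1)
       = 49 - 49*exp(-t).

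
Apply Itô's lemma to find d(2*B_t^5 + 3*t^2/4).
d(2*B_t^5 + 3*t^2/4) = (20*B_t^3 + 3*t/2) dt + (10*B_t^4) dB_t

Itô's formula for f(t, x): d f(t, B_t) = (f_t + (1/2) f_xx) dt + f_x dB_t. Compute partials of f(t, x) = 3*t^2/4 + 2*x^5:
  f_t(t,x)  = 3*t/2
  f_x(t,x)  = 10*x^4
  f_xx(t,x) = 40*x^3
Assemble drift = f_t + (1/2) f_xx = 3*t/2 + 20*x^3 and diffusion = f_x = 10*x^4. Substituting x = B_t:
  d(2*B_t^5 + 3*t^2/4) = (20*B_t^3 + 3*t/2) dt + (10*B_t^4) dB_t.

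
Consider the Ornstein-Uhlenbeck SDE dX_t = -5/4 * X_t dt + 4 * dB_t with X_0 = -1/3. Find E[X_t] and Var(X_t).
E[X_t] = -exp(-5*t/4)/3; Var(X_t) = 32/5 - 32*exp(-5*t/2)/5

The OU SDE dX = -theta X dt + sigma dB admits the integrating factor exp(theta t): d(exp(theta t) X_t) = sigma exp(theta t) dB_t. Integrating from 0 to t:
  X_t = x_0 * exp(-theta t) + sigma * int_0^t exp(-theta (t-s)) dB_s.
The Itô integral has mean 0 and (by the Itô isometry) variance sigma^2 * int_0^t exp(-2 theta (t - s)) ds = sigma^2 * (1 - exp(-2 theta t)) / (2 theta).
With theta = 5/4, sigma = 4, x_0 = -1/3:
  E[X_t] = -1/3 * exp(-5/4 t) = -exp(-5*t/4)/3
  Var(X_t) = (4)^2 * (1 - exp(-2*5/4 t)) / (2 * 5/4) = 32/5 - 32*exp(-5*t/2)/5.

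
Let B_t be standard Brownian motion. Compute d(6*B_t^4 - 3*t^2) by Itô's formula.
d(6*B_t^4 - 3*t^2) = (36*B_t^2 - 6*t) dt + (24*B_t^3) dB_t

Itô's formula for f(t, x): d f(t, B_t) = (f_t + (1/2) f_xx) dt + f_x dB_t. Compute partials of f(t, x) = -3*t^2 + 6*x^4:
  f_t(t,x)  = -6*t
  f_x(t,x)  = 24*x^3
  f_xx(t,x) = 72*x^2
Assemble drift = f_t + (1/2) f_xx = -6*t + 36*x^2 and diffusion = f_x = 24*x^3. Substituting x = B_t:
  d(6*B_t^4 - 3*t^2) = (36*B_t^2 - 6*t) dt + (24*B_t^3) dB_t.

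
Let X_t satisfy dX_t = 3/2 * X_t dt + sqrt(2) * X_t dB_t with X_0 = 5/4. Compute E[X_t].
E[X_t] = 5*exp(3*t/2)/4

For GBM dX = mu X dt + sigma X dB with X_0 = x_0, apply Itô to Y = log X: dY = (mu - sigma^2/2) dt + sigma dB, so Y_t = log(x_0) + (mu - sigma^2/2) t + sigma B_t and hence X_t = x_0 * exp((mu - sigma^2/2) t + sigma B_t).
With mu = 3/2, sigma = sqrt(2), x_0 = 5/4, this gives:
  X_t = 5/4 * exp((1/2) * t + (sqrt(2)) * B_t).
Since sigma*B_t ~ Normal(0, sigma^2 t), E[exp(sigma*B_t)] = exp(sigma^2 t / 2); so E[X_t] = x_0 * exp((mu - sigma^2/2) t) * exp(sigma^2 t / 2) = x_0 * exp(mu t) = 5*exp(3*t/2)/4.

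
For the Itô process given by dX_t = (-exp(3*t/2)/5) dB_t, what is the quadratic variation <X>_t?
<X>_t = exp(3*t)/75 - 1/75

For an Itô process dX_t = a(t) dt + b(t) dB_t, the quadratic variation is <X>_t = int_0^t b(s)^2 ds (the drift term does not contribute). Here b(s) = -exp(3*s/2)/5, so
  b(s)^2 = exp(3*s)/25.
Integrating from 0 to t:
  <X>_t = int_0^t (exp(3*s)/25) ds = exp(3*t)/75 - 1/75.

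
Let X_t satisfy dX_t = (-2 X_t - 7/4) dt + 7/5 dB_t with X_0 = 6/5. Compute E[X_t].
E[X_t] = -7/8 + 83*exp(-2*t)/40

Taking expectations and using E[dB_t] = 0, the mean m(t) = E[X_t] satisfies the ODE m'(t) = a m(t) + b with m(0) = x_0. With a = -2, b = -7/4, x_0 = 6/5, the solution is
  m(t) = x_0 * exp(a t) + (b/a) * (exp(a t) - 1)
       = (6/5) * exp((-2) t) + ((-7/4)/(-2)) * (exp((-2) t) - 1)
       = -7/8 + 83*exp(-2*t)/40.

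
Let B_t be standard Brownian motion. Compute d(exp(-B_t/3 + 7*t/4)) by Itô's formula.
d(exp(-B_t/3 + 7*t/4)) = (65*exp(-B_t/3 + 7*t/4)/36) dt + (-exp(-B_t/3 + 7*t/4)/3) dB_t

Itô's formula for f(t, x): d f(t, B_t) = (f_t + (1/2) f_xx) dt + f_x dB_t. Compute partials of f(t, x) = exp(7*t/4 - x/3):
  f_t(t,x)  = 7*exp(7*t/4 - x/3)/4
  f_x(t,x)  = -exp(7*t/4 - x/3)/3
  f_xx(t,x) = exp(7*t/4 - x/3)/9
Assemble drift = f_t + (1/2) f_xx = 65*exp(7*t/4 - x/3)/36 and diffusion = f_x = -exp(7*t/4 - x/3)/3. Substituting x = B_t:
  d(exp(-B_t/3 + 7*t/4)) = (65*exp(-B_t/3 + 7*t/4)/36) dt + (-exp(-B_t/3 + 7*t/4)/3) dB_t.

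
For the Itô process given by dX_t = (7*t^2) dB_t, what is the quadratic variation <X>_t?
<X>_t = 49*t^5/5

For an Itô process dX_t = a(t) dt + b(t) dB_t, the quadratic variation is <X>_t = int_0^t b(s)^2 ds (the drift term does not contribute). Here b(s) = 7*s^2, so
  b(s)^2 = 49*s^4.
Integrating from 0 to t:
  <X>_t = int_0^t (49*s^4) ds = 49*t^5/5.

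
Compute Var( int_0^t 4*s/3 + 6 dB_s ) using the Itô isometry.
Var = 4*t*(4*t^2 + 54*t + 243)/27

The Itô integral of a deterministic integrand f(s) has mean 0 because each increment f(s) * (B_{s+ds} - B_s) has mean 0. By the Itô isometry:
  Var( int_0^t f(s) dB_s ) = E[ (int_0^t f(s) dB_s)^2 ] = int_0^t f(s)^2 ds.
Here f(s) = 4*s/3 + 6, so f(s)^2 = 4*(2*s + 9)^2/9. Integrate:
  int_0^t (4*(2*s + 9)^2/9) ds = 4*t*(4*t^2 + 54*t + 243)/27.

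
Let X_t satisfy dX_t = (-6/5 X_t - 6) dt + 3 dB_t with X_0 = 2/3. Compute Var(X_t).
Var(X_t) = 15/4 - 15*exp(-12*t/5)/4

The variance V(t) = Var(X_t) satisfies V'(t) = 2 a V(t) + c^2 with V(0) = 0 (drift coefficient is linear in X, diffusion is constant). With a = -6/5, c = 3, the solution is
  V(t) = (c^2 / (2 a)) * (exp(2 a t) - 1)
       = (3^2 / (2*(-6/5))) * (exp((-12/5) t) - 1)
       = 15/4 - 15*exp(-12*t/5)/4.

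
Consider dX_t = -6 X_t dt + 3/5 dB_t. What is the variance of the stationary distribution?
lim Var(X_t) = 3/100

The OU SDE dX = -theta X dt + sigma dB admits the integrating factor exp(theta t): d(exp(theta t) X_t) = sigma exp(theta t) dB_t. Integrating from 0 to t gives X_t = x_0 * exp(-theta t) + sigma * int_0^t exp(-theta (t-s)) dB_s for any initial x_0. The Itô integral has variance (by the Itô isometry) sigma^2 * int_0^t exp(-2 theta (t - s)) ds = sigma^2 * (1 - exp(-2 theta t)) / (2 theta), independent of x_0.
With theta = 6, sigma = 3/5:
  Var(X_t) = (3/5)^2 * (1 - exp(-2*6 t)) / (2 * 6) = 3/100 - 3*exp(-12*t)/100.
As t -> infinity, exp(-2*6 t) -> 0, so the stationary variance is sigma^2 / (2 theta) = 3/100.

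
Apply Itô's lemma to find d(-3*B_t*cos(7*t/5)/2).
d(-3*B_t*cos(7*t/5)/2) = (21*B_t*sin(7*t/5)/10) dt + (-3*cos(7*t/5)/2) dB_t

Itô's formula for f(t, x): d f(t, B_t) = (f_t + (1/2) f_xx) dt + f_x dB_t. Compute partials of f(t, x) = -3*x*cos(7*t/5)/2:
  f_t(t,x)  = 21*x*sin(7*t/5)/10
  f_x(t,x)  = -3*cos(7*t/5)/2
  f_xx(t,x) = 0
Assemble drift = f_t + (1/2) f_xx = 21*x*sin(7*t/5)/10 and diffusion = f_x = -3*cos(7*t/5)/2. Substituting x = B_t:
  d(-3*B_t*cos(7*t/5)/2) = (21*B_t*sin(7*t/5)/10) dt + (-3*cos(7*t/5)/2) dB_t.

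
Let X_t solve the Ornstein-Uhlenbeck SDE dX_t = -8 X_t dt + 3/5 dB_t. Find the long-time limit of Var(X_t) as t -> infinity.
lim Var(X_t) = 9/400

The OU SDE dX = -theta X dt + sigma dB admits the integrating factor exp(theta t): d(exp(theta t) X_t) = sigma exp(theta t) dB_t. Integrating from 0 to t gives X_t = x_0 * exp(-theta t) + sigma * int_0^t exp(-theta (t-s)) dB_s for any initial x_0. The Itô integral has variance (by the Itô isometry) sigma^2 * int_0^t exp(-2 theta (t - s)) ds = sigma^2 * (1 - exp(-2 theta t)) / (2 theta), independent of x_0.
With theta = 8, sigma = 3/5:
  Var(X_t) = (3/5)^2 * (1 - exp(-2*8 t)) / (2 * 8) = 9/400 - 9*exp(-16*t)/400.
As t -> infinity, exp(-2*8 t) -> 0, so the stationary variance is sigma^2 / (2 theta) = 9/400.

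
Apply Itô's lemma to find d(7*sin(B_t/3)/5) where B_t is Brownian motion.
d(7*sin(B_t/3)/5) = (-7*sin(B_t/3)/90) dt + (7*cos(B_t/3)/15) dB_t

Itô's formula for f(B_t) gives d f(B_t) = f'(B_t) dB_t + (1/2) f''(B_t) dt. Compute derivatives of f(x) = 7*sin(x/3)/5:
  f'(x)  = 7*cos(x/3)/15
  f''(x) = -7*sin(x/3)/45
Substitute x = B_t and multiply the f'' term by 1/2:
  drift     = (1/2) * (-7*sin(x/3)/45) evaluated at B_t = -7*sin(B_t/3)/90
  diffusion = (7*cos(x/3)/15) evaluated at B_t = 7*cos(B_t/3)/15
Therefore d(7*sin(B_t/3)/5) = (-7*sin(B_t/3)/90) dt + (7*cos(B_t/3)/15) dB_t.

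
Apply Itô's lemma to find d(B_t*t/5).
d(B_t*t/5) = (B_t/5) dt + (t/5) dB_t

Itô's formula for f(t, x): d f(t, B_t) = (f_t + (1/2) f_xx) dt + f_x dB_t. Compute partials of f(t, x) = t*x/5:
  f_t(t,x)  = x/5
  f_x(t,x)  = t/5
  f_xx(t,x) = 0
Assemble drift = f_t + (1/2) f_xx = x/5 and diffusion = f_x = t/5. Substituting x = B_t:
  d(B_t*t/5) = (B_t/5) dt + (t/5) dB_t.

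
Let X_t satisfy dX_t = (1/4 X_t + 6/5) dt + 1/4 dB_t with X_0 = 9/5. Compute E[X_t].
E[X_t] = 33*exp(t/4)/5 - 24/5

Taking expectations and using E[dB_t] = 0, the mean m(t) = E[X_t] satisfies the ODE m'(t) = a m(t) + b with m(0) = x_0. With a = 1/4, b = 6/5, x_0 = 9/5, the solution is
  m(t) = x_0 * exp(a t) + (b/a) * (exp(a t) - 1)
       = (9/5) * exp((1/4) t) + ((6/5)/(1/4)) * (exp((1/4) t) - 1)
       = 33*exp(t/4)/5 - 24/5.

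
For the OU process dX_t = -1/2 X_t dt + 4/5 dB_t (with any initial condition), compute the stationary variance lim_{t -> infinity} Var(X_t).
lim Var(X_t) = 16/25

The OU SDE dX = -theta X dt + sigma dB admits the integrating factor exp(theta t): d(exp(theta t) X_t) = sigma exp(theta t) dB_t. Integrating from 0 to t gives X_t = x_0 * exp(-theta t) + sigma * int_0^t exp(-theta (t-s)) dB_s for any initial x_0. The Itô integral has variance (by the Itô isometry) sigma^2 * int_0^t exp(-2 theta (t - s)) ds = sigma^2 * (1 - exp(-2 theta t)) / (2 theta), independent of x_0.
With theta = 1/2, sigma = 4/5:
  Var(X_t) = (4/5)^2 * (1 - exp(-2*1/2 t)) / (2 * 1/2) = 16/25 - 16*exp(-t)/25.
As t -> infinity, exp(-2*1/2 t) -> 0, so the stationary variance is sigma^2 / (2 theta) = 16/25.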